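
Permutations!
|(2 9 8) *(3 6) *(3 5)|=3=|(2 9 8)(3 6 5)|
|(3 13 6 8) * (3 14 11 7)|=|(3 13 6 8 14 11 7)|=7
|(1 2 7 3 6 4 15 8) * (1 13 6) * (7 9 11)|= 30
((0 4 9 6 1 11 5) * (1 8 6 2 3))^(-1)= (0 5 11 1 3 2 9 4)(6 8)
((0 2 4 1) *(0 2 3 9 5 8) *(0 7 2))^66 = (0 5 2)(1 9 7)(3 8 4)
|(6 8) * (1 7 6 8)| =3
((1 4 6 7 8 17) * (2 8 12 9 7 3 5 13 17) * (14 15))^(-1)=((1 4 6 3 5 13 17)(2 8)(7 12 9)(14 15))^(-1)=(1 17 13 5 3 6 4)(2 8)(7 9 12)(14 15)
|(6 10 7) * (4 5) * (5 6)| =|(4 6 10 7 5)| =5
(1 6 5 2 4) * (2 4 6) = [0, 2, 6, 3, 1, 4, 5] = (1 2 6 5 4)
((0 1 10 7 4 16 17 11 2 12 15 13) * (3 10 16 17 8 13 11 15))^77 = ((0 1 16 8 13)(2 12 3 10 7 4 17 15 11))^77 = (0 16 13 1 8)(2 4 12 17 3 15 10 11 7)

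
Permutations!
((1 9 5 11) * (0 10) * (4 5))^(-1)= (0 10)(1 11 5 4 9)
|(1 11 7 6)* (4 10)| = 4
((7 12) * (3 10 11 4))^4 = (12) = ((3 10 11 4)(7 12))^4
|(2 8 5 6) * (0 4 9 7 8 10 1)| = |(0 4 9 7 8 5 6 2 10 1)| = 10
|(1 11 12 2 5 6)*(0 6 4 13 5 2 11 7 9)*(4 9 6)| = 30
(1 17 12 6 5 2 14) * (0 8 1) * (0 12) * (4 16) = (0 8 1 17)(2 14 12 6 5)(4 16) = [8, 17, 14, 3, 16, 2, 5, 7, 1, 9, 10, 11, 6, 13, 12, 15, 4, 0]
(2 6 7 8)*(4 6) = (2 4 6 7 8) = [0, 1, 4, 3, 6, 5, 7, 8, 2]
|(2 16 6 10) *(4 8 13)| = 12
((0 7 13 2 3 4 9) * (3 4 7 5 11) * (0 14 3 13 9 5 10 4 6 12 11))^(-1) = ((0 10 4 5)(2 6 12 11 13)(3 7 9 14))^(-1) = (0 5 4 10)(2 13 11 12 6)(3 14 9 7)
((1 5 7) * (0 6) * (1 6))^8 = (0 7 1 6 5)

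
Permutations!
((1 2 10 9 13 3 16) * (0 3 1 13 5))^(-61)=((0 3 16 13 1 2 10 9 5))^(-61)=(0 16 1 10 5 3 13 2 9)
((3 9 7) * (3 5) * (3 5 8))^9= ((3 9 7 8))^9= (3 9 7 8)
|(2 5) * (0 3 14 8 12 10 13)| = |(0 3 14 8 12 10 13)(2 5)| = 14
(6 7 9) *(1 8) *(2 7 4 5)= (1 8)(2 7 9 6 4 5)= [0, 8, 7, 3, 5, 2, 4, 9, 1, 6]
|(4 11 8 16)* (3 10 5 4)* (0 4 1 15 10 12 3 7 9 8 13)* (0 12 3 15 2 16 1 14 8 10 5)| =15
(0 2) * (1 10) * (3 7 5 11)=(0 2)(1 10)(3 7 5 11)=[2, 10, 0, 7, 4, 11, 6, 5, 8, 9, 1, 3]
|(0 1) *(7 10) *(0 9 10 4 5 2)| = 8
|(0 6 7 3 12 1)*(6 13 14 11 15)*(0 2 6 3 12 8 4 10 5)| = 10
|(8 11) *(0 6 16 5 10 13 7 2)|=|(0 6 16 5 10 13 7 2)(8 11)|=8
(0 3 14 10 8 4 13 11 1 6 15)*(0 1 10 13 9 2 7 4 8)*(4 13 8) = [3, 6, 7, 14, 9, 5, 15, 13, 4, 2, 0, 10, 12, 11, 8, 1] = (0 3 14 8 4 9 2 7 13 11 10)(1 6 15)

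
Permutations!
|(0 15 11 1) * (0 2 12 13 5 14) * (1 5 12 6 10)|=20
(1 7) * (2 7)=(1 2 7)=[0, 2, 7, 3, 4, 5, 6, 1]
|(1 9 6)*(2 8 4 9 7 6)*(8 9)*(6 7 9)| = |(1 9 2 6)(4 8)| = 4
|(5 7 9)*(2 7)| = |(2 7 9 5)| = 4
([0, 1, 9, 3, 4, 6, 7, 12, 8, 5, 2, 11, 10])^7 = [0, 1, 2, 3, 4, 5, 6, 7, 8, 9, 10, 11, 12]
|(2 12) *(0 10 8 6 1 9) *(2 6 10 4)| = 14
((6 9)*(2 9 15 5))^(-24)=((2 9 6 15 5))^(-24)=(2 9 6 15 5)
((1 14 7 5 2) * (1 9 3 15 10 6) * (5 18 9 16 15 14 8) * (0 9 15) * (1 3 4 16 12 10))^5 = (0 9 4 16)(1 10 18 2 14 8 6 15 12 7 5 3)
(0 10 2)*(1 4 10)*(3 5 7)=(0 1 4 10 2)(3 5 7)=[1, 4, 0, 5, 10, 7, 6, 3, 8, 9, 2]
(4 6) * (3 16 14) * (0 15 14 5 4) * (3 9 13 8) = (0 15 14 9 13 8 3 16 5 4 6) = [15, 1, 2, 16, 6, 4, 0, 7, 3, 13, 10, 11, 12, 8, 9, 14, 5]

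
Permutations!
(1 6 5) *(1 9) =(1 6 5 9) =[0, 6, 2, 3, 4, 9, 5, 7, 8, 1]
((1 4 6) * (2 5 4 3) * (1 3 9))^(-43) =(1 9)(2 4 3 5 6)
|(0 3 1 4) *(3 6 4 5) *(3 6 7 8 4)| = |(0 7 8 4)(1 5 6 3)| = 4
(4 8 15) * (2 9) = (2 9)(4 8 15) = [0, 1, 9, 3, 8, 5, 6, 7, 15, 2, 10, 11, 12, 13, 14, 4]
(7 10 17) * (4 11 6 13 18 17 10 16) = (4 11 6 13 18 17 7 16) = [0, 1, 2, 3, 11, 5, 13, 16, 8, 9, 10, 6, 12, 18, 14, 15, 4, 7, 17]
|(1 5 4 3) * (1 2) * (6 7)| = |(1 5 4 3 2)(6 7)| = 10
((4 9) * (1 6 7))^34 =(9)(1 6 7)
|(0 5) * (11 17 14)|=|(0 5)(11 17 14)|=6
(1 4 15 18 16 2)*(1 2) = [0, 4, 2, 3, 15, 5, 6, 7, 8, 9, 10, 11, 12, 13, 14, 18, 1, 17, 16] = (1 4 15 18 16)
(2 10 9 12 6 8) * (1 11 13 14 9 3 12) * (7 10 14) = [0, 11, 14, 12, 4, 5, 8, 10, 2, 1, 3, 13, 6, 7, 9] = (1 11 13 7 10 3 12 6 8 2 14 9)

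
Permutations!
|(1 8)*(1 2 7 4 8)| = 4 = |(2 7 4 8)|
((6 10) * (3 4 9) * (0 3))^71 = (0 9 4 3)(6 10)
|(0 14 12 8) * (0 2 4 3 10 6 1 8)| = |(0 14 12)(1 8 2 4 3 10 6)| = 21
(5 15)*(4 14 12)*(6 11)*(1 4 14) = [0, 4, 2, 3, 1, 15, 11, 7, 8, 9, 10, 6, 14, 13, 12, 5] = (1 4)(5 15)(6 11)(12 14)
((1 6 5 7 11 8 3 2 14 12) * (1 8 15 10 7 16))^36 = (16)(2 14 12 8 3)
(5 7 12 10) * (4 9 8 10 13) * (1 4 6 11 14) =(1 4 9 8 10 5 7 12 13 6 11 14) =[0, 4, 2, 3, 9, 7, 11, 12, 10, 8, 5, 14, 13, 6, 1]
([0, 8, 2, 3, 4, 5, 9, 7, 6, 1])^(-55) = [0, 8, 2, 3, 4, 5, 9, 7, 6, 1]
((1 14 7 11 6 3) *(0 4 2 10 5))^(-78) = (14)(0 2 5 4 10)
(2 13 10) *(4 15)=(2 13 10)(4 15)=[0, 1, 13, 3, 15, 5, 6, 7, 8, 9, 2, 11, 12, 10, 14, 4]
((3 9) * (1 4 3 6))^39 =((1 4 3 9 6))^39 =(1 6 9 3 4)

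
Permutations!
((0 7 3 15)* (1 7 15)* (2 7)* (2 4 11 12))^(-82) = (15)(1 11 2 3 4 12 7)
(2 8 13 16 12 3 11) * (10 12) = (2 8 13 16 10 12 3 11) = [0, 1, 8, 11, 4, 5, 6, 7, 13, 9, 12, 2, 3, 16, 14, 15, 10]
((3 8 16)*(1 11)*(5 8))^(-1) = (1 11)(3 16 8 5)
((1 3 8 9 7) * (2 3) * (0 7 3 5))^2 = (0 1 5 7 2)(3 9 8)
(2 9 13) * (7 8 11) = (2 9 13)(7 8 11) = [0, 1, 9, 3, 4, 5, 6, 8, 11, 13, 10, 7, 12, 2]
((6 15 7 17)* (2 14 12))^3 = ((2 14 12)(6 15 7 17))^3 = (6 17 7 15)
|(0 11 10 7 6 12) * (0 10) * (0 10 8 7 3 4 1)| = |(0 11 10 3 4 1)(6 12 8 7)| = 12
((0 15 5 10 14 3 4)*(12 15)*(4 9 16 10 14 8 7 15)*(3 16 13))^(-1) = (0 4 12)(3 13 9)(5 15 7 8 10 16 14)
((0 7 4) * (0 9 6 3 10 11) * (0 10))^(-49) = ((0 7 4 9 6 3)(10 11))^(-49) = (0 3 6 9 4 7)(10 11)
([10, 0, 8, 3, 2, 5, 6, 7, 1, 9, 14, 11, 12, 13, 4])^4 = (0 2 10 8 14 1 4)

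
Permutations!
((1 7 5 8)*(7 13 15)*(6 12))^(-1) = ((1 13 15 7 5 8)(6 12))^(-1) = (1 8 5 7 15 13)(6 12)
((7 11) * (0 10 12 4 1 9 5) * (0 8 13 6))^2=(0 12 1 5 13)(4 9 8 6 10)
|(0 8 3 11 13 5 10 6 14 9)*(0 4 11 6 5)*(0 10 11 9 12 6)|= 12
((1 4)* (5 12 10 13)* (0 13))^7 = ((0 13 5 12 10)(1 4))^7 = (0 5 10 13 12)(1 4)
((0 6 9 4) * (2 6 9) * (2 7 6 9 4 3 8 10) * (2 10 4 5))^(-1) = ((10)(0 5 2 9 3 8 4)(6 7))^(-1) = (10)(0 4 8 3 9 2 5)(6 7)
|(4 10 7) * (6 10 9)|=5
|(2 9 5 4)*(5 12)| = 5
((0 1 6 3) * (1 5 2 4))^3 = (0 4 3 2 6 5 1)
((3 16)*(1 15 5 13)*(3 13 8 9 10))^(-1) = (1 13 16 3 10 9 8 5 15)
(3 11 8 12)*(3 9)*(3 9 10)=(3 11 8 12 10)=[0, 1, 2, 11, 4, 5, 6, 7, 12, 9, 3, 8, 10]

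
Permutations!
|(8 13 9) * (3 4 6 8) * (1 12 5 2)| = 12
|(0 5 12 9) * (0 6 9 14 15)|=|(0 5 12 14 15)(6 9)|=10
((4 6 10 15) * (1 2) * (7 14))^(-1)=(1 2)(4 15 10 6)(7 14)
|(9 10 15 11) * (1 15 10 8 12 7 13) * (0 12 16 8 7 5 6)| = 12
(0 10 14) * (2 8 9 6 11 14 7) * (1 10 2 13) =(0 2 8 9 6 11 14)(1 10 7 13) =[2, 10, 8, 3, 4, 5, 11, 13, 9, 6, 7, 14, 12, 1, 0]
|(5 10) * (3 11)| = |(3 11)(5 10)| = 2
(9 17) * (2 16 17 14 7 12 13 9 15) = (2 16 17 15)(7 12 13 9 14) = [0, 1, 16, 3, 4, 5, 6, 12, 8, 14, 10, 11, 13, 9, 7, 2, 17, 15]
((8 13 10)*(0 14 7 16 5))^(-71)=(0 5 16 7 14)(8 13 10)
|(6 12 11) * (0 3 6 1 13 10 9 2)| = |(0 3 6 12 11 1 13 10 9 2)| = 10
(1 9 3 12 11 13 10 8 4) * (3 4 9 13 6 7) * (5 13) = (1 5 13 10 8 9 4)(3 12 11 6 7) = [0, 5, 2, 12, 1, 13, 7, 3, 9, 4, 8, 6, 11, 10]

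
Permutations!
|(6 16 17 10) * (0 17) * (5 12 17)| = 7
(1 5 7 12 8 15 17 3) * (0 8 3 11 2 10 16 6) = [8, 5, 10, 1, 4, 7, 0, 12, 15, 9, 16, 2, 3, 13, 14, 17, 6, 11] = (0 8 15 17 11 2 10 16 6)(1 5 7 12 3)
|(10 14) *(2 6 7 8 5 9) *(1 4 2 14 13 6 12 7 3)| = 13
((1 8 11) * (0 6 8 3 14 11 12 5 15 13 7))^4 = ((0 6 8 12 5 15 13 7)(1 3 14 11))^4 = (0 5)(6 15)(7 12)(8 13)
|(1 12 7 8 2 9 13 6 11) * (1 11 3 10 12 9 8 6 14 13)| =|(1 9)(2 8)(3 10 12 7 6)(13 14)| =10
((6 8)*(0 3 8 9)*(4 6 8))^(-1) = (0 9 6 4 3)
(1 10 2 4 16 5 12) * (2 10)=(1 2 4 16 5 12)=[0, 2, 4, 3, 16, 12, 6, 7, 8, 9, 10, 11, 1, 13, 14, 15, 5]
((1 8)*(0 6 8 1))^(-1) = (0 8 6)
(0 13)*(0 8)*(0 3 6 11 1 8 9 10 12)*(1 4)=(0 13 9 10 12)(1 8 3 6 11 4)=[13, 8, 2, 6, 1, 5, 11, 7, 3, 10, 12, 4, 0, 9]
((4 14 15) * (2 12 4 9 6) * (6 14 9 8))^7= (2 6 8 15 14 9 4 12)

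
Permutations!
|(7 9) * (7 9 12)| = 2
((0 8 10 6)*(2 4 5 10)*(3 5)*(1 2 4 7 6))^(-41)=(0 6 7 2 1 10 5 3 4 8)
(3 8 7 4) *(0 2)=(0 2)(3 8 7 4)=[2, 1, 0, 8, 3, 5, 6, 4, 7]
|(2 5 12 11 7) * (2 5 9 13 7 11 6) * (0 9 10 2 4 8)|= 18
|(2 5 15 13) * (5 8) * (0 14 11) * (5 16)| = 6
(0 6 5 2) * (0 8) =(0 6 5 2 8) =[6, 1, 8, 3, 4, 2, 5, 7, 0]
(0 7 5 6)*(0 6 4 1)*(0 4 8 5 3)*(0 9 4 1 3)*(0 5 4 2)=(0 7 5 8 4 3 9 2)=[7, 1, 0, 9, 3, 8, 6, 5, 4, 2]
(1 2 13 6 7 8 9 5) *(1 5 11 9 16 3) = [0, 2, 13, 1, 4, 5, 7, 8, 16, 11, 10, 9, 12, 6, 14, 15, 3] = (1 2 13 6 7 8 16 3)(9 11)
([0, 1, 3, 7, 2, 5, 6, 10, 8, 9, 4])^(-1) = (2 4 10 7 3)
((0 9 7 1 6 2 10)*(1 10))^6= ((0 9 7 10)(1 6 2))^6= (0 7)(9 10)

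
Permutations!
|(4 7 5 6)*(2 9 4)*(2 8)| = 7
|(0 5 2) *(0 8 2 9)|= 6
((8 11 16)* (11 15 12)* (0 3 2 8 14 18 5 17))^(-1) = (0 17 5 18 14 16 11 12 15 8 2 3)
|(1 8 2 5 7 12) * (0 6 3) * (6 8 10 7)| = |(0 8 2 5 6 3)(1 10 7 12)| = 12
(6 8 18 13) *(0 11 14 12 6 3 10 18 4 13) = (0 11 14 12 6 8 4 13 3 10 18) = [11, 1, 2, 10, 13, 5, 8, 7, 4, 9, 18, 14, 6, 3, 12, 15, 16, 17, 0]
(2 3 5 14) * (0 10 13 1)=[10, 0, 3, 5, 4, 14, 6, 7, 8, 9, 13, 11, 12, 1, 2]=(0 10 13 1)(2 3 5 14)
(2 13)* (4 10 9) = (2 13)(4 10 9) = [0, 1, 13, 3, 10, 5, 6, 7, 8, 4, 9, 11, 12, 2]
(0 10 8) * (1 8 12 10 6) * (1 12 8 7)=(0 6 12 10 8)(1 7)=[6, 7, 2, 3, 4, 5, 12, 1, 0, 9, 8, 11, 10]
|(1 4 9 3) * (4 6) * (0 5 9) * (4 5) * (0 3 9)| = |(9)(0 4 3 1 6 5)| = 6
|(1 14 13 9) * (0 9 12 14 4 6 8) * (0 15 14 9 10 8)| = 11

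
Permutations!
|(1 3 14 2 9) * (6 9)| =6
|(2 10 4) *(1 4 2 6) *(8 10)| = 3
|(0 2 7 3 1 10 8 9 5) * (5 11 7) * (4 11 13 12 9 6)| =24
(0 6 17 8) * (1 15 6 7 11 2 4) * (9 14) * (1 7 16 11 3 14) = (0 16 11 2 4 7 3 14 9 1 15 6 17 8) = [16, 15, 4, 14, 7, 5, 17, 3, 0, 1, 10, 2, 12, 13, 9, 6, 11, 8]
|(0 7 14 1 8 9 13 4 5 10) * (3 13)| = |(0 7 14 1 8 9 3 13 4 5 10)| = 11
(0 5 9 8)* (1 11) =(0 5 9 8)(1 11) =[5, 11, 2, 3, 4, 9, 6, 7, 0, 8, 10, 1]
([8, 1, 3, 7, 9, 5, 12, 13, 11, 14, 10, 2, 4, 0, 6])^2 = (0 11 3 13 8 2 7)(4 14 12 9 6)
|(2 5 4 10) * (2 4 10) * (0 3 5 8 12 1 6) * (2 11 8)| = 10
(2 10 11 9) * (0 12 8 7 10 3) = [12, 1, 3, 0, 4, 5, 6, 10, 7, 2, 11, 9, 8] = (0 12 8 7 10 11 9 2 3)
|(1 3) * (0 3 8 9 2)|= 6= |(0 3 1 8 9 2)|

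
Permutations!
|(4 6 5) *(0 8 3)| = 3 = |(0 8 3)(4 6 5)|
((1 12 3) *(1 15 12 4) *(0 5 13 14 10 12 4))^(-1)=(0 1 4 15 3 12 10 14 13 5)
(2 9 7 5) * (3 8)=(2 9 7 5)(3 8)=[0, 1, 9, 8, 4, 2, 6, 5, 3, 7]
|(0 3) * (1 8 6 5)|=4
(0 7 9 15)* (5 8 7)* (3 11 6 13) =[5, 1, 2, 11, 4, 8, 13, 9, 7, 15, 10, 6, 12, 3, 14, 0] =(0 5 8 7 9 15)(3 11 6 13)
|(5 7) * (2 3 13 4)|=4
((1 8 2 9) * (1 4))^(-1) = (1 4 9 2 8)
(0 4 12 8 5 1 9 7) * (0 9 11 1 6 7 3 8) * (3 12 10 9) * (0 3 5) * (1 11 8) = (0 4 10 9 12 3 1 8)(5 6 7) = [4, 8, 2, 1, 10, 6, 7, 5, 0, 12, 9, 11, 3]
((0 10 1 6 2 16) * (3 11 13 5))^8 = (0 1 2)(6 16 10)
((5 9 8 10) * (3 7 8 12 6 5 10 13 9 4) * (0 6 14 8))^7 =((0 6 5 4 3 7)(8 13 9 12 14))^7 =(0 6 5 4 3 7)(8 9 14 13 12)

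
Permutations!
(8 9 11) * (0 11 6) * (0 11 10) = (0 10)(6 11 8 9) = [10, 1, 2, 3, 4, 5, 11, 7, 9, 6, 0, 8]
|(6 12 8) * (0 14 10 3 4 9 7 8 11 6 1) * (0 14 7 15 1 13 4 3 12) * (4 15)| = 22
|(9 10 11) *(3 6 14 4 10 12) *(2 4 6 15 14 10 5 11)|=|(2 4 5 11 9 12 3 15 14 6 10)|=11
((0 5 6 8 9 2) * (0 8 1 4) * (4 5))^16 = ((0 4)(1 5 6)(2 8 9))^16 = (1 5 6)(2 8 9)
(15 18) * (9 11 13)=(9 11 13)(15 18)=[0, 1, 2, 3, 4, 5, 6, 7, 8, 11, 10, 13, 12, 9, 14, 18, 16, 17, 15]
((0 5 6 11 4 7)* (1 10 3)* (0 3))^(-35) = ((0 5 6 11 4 7 3 1 10))^(-35) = (0 5 6 11 4 7 3 1 10)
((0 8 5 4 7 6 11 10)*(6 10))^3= ((0 8 5 4 7 10)(6 11))^3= (0 4)(5 10)(6 11)(7 8)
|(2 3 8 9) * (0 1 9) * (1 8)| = 4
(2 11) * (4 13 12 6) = (2 11)(4 13 12 6) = [0, 1, 11, 3, 13, 5, 4, 7, 8, 9, 10, 2, 6, 12]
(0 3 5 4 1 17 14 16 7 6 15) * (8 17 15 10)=[3, 15, 2, 5, 1, 4, 10, 6, 17, 9, 8, 11, 12, 13, 16, 0, 7, 14]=(0 3 5 4 1 15)(6 10 8 17 14 16 7)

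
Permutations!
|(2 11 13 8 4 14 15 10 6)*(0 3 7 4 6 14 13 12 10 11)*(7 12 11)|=|(0 3 12 10 14 15 7 4 13 8 6 2)|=12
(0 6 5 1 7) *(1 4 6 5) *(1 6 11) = (0 5 4 11 1 7) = [5, 7, 2, 3, 11, 4, 6, 0, 8, 9, 10, 1]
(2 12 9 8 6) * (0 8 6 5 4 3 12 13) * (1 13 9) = (0 8 5 4 3 12 1 13)(2 9 6) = [8, 13, 9, 12, 3, 4, 2, 7, 5, 6, 10, 11, 1, 0]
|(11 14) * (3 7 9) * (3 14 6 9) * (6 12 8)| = |(3 7)(6 9 14 11 12 8)| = 6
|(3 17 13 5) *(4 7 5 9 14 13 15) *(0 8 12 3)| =9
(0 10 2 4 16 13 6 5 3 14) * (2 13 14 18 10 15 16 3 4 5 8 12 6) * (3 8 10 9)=(0 15 16 14)(2 5 4 8 12 6 10 13)(3 18 9)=[15, 1, 5, 18, 8, 4, 10, 7, 12, 3, 13, 11, 6, 2, 0, 16, 14, 17, 9]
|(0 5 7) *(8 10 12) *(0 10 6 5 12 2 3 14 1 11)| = |(0 12 8 6 5 7 10 2 3 14 1 11)| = 12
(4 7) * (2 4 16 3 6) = [0, 1, 4, 6, 7, 5, 2, 16, 8, 9, 10, 11, 12, 13, 14, 15, 3] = (2 4 7 16 3 6)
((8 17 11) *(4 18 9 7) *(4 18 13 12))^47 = (4 12 13)(7 9 18)(8 11 17)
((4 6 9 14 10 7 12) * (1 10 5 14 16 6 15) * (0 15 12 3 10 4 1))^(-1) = (0 15)(1 12 4)(3 7 10)(5 14)(6 16 9)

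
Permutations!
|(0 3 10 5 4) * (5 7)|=|(0 3 10 7 5 4)|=6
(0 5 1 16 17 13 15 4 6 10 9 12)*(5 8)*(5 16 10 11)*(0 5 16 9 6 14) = [8, 10, 2, 3, 14, 1, 11, 7, 9, 12, 6, 16, 5, 15, 0, 4, 17, 13] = (0 8 9 12 5 1 10 6 11 16 17 13 15 4 14)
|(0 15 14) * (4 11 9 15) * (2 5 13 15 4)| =6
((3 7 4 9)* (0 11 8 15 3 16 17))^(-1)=(0 17 16 9 4 7 3 15 8 11)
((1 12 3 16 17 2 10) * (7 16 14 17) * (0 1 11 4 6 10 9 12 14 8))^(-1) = (0 8 3 12 9 2 17 14 1)(4 11 10 6)(7 16)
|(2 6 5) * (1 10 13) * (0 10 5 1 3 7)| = |(0 10 13 3 7)(1 5 2 6)| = 20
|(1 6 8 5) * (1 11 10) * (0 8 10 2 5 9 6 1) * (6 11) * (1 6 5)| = |(0 8 9 11 2 1 6 10)| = 8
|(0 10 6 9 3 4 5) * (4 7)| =|(0 10 6 9 3 7 4 5)| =8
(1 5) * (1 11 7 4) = (1 5 11 7 4) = [0, 5, 2, 3, 1, 11, 6, 4, 8, 9, 10, 7]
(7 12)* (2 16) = (2 16)(7 12) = [0, 1, 16, 3, 4, 5, 6, 12, 8, 9, 10, 11, 7, 13, 14, 15, 2]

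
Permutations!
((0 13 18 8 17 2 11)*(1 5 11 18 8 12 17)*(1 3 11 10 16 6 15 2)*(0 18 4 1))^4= (0 11)(1 6)(2 10)(3 17)(4 16)(5 15)(8 12)(13 18)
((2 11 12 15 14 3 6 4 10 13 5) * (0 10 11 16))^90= ((0 10 13 5 2 16)(3 6 4 11 12 15 14))^90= (16)(3 14 15 12 11 4 6)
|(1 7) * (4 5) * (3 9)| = 2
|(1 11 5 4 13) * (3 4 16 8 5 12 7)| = |(1 11 12 7 3 4 13)(5 16 8)| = 21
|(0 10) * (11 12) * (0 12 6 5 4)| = |(0 10 12 11 6 5 4)| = 7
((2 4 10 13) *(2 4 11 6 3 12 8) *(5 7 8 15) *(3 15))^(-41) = ((2 11 6 15 5 7 8)(3 12)(4 10 13))^(-41) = (2 11 6 15 5 7 8)(3 12)(4 10 13)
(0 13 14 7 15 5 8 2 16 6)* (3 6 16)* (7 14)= (16)(0 13 7 15 5 8 2 3 6)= [13, 1, 3, 6, 4, 8, 0, 15, 2, 9, 10, 11, 12, 7, 14, 5, 16]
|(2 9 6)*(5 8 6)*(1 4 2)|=|(1 4 2 9 5 8 6)|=7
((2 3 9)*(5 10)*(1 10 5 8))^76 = ((1 10 8)(2 3 9))^76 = (1 10 8)(2 3 9)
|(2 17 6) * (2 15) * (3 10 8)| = |(2 17 6 15)(3 10 8)| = 12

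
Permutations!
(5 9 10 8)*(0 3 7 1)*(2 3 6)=(0 6 2 3 7 1)(5 9 10 8)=[6, 0, 3, 7, 4, 9, 2, 1, 5, 10, 8]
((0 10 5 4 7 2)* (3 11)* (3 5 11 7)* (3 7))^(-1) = (0 2 7 4 5 11 10)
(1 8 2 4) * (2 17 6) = (1 8 17 6 2 4) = [0, 8, 4, 3, 1, 5, 2, 7, 17, 9, 10, 11, 12, 13, 14, 15, 16, 6]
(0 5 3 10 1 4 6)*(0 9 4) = (0 5 3 10 1)(4 6 9) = [5, 0, 2, 10, 6, 3, 9, 7, 8, 4, 1]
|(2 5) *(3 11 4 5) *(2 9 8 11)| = 10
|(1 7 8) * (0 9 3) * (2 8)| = 12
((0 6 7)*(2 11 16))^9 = (16)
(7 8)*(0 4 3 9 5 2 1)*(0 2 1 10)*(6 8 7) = [4, 2, 10, 9, 3, 1, 8, 7, 6, 5, 0] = (0 4 3 9 5 1 2 10)(6 8)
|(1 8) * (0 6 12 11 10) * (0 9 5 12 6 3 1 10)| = |(0 3 1 8 10 9 5 12 11)| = 9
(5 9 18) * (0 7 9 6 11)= (0 7 9 18 5 6 11)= [7, 1, 2, 3, 4, 6, 11, 9, 8, 18, 10, 0, 12, 13, 14, 15, 16, 17, 5]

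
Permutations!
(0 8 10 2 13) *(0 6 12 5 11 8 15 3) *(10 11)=(0 15 3)(2 13 6 12 5 10)(8 11)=[15, 1, 13, 0, 4, 10, 12, 7, 11, 9, 2, 8, 5, 6, 14, 3]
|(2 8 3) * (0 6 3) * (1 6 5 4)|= 8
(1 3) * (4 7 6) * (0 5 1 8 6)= [5, 3, 2, 8, 7, 1, 4, 0, 6]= (0 5 1 3 8 6 4 7)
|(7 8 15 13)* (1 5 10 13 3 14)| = 9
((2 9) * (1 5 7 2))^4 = (1 9 2 7 5)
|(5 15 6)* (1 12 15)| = 5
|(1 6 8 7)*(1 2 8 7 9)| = |(1 6 7 2 8 9)| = 6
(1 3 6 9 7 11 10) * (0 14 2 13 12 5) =[14, 3, 13, 6, 4, 0, 9, 11, 8, 7, 1, 10, 5, 12, 2] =(0 14 2 13 12 5)(1 3 6 9 7 11 10)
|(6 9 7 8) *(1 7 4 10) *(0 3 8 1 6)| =12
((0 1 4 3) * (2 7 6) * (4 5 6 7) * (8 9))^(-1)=((0 1 5 6 2 4 3)(8 9))^(-1)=(0 3 4 2 6 5 1)(8 9)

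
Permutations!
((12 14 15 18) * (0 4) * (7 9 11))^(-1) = (0 4)(7 11 9)(12 18 15 14) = ((0 4)(7 9 11)(12 14 15 18))^(-1)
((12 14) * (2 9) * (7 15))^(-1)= ((2 9)(7 15)(12 14))^(-1)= (2 9)(7 15)(12 14)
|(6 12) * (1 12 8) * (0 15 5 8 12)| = |(0 15 5 8 1)(6 12)| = 10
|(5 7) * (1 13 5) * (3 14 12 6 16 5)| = |(1 13 3 14 12 6 16 5 7)| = 9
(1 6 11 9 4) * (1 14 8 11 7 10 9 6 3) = (1 3)(4 14 8 11 6 7 10 9) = [0, 3, 2, 1, 14, 5, 7, 10, 11, 4, 9, 6, 12, 13, 8]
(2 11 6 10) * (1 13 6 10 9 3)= [0, 13, 11, 1, 4, 5, 9, 7, 8, 3, 2, 10, 12, 6]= (1 13 6 9 3)(2 11 10)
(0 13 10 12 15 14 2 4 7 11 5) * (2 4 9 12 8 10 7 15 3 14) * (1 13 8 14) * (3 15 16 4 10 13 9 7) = (0 8 13 3 1 9 12 15 2 7 11 5)(4 16)(10 14) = [8, 9, 7, 1, 16, 0, 6, 11, 13, 12, 14, 5, 15, 3, 10, 2, 4]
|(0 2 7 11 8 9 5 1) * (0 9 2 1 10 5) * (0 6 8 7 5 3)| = |(0 1 9 6 8 2 5 10 3)(7 11)| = 18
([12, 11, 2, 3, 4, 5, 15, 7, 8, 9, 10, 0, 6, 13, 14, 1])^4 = [1, 6, 2, 3, 4, 5, 0, 7, 8, 9, 10, 15, 11, 13, 14, 12]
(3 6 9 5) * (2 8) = (2 8)(3 6 9 5) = [0, 1, 8, 6, 4, 3, 9, 7, 2, 5]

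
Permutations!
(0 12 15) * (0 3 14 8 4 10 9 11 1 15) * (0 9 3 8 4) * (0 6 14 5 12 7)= (0 7)(1 15 8 6 14 4 10 3 5 12 9 11)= [7, 15, 2, 5, 10, 12, 14, 0, 6, 11, 3, 1, 9, 13, 4, 8]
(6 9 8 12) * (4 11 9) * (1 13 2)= [0, 13, 1, 3, 11, 5, 4, 7, 12, 8, 10, 9, 6, 2]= (1 13 2)(4 11 9 8 12 6)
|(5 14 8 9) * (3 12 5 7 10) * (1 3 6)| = |(1 3 12 5 14 8 9 7 10 6)| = 10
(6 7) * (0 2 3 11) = [2, 1, 3, 11, 4, 5, 7, 6, 8, 9, 10, 0] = (0 2 3 11)(6 7)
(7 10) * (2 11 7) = (2 11 7 10) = [0, 1, 11, 3, 4, 5, 6, 10, 8, 9, 2, 7]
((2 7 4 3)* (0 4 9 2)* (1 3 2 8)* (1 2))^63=(0 3 1 4)(2 8 9 7)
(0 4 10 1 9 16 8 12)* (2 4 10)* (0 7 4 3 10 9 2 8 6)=(0 9 16 6)(1 2 3 10)(4 8 12 7)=[9, 2, 3, 10, 8, 5, 0, 4, 12, 16, 1, 11, 7, 13, 14, 15, 6]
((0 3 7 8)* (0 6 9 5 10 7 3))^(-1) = ((5 10 7 8 6 9))^(-1) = (5 9 6 8 7 10)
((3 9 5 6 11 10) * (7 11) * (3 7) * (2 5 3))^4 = (2 5 6)(7 11 10)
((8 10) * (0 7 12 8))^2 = (0 12 10 7 8)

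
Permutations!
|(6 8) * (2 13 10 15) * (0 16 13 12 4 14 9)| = 10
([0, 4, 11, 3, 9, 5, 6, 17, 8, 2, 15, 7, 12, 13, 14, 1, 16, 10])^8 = (1 15 10 17 7 11 2 9 4)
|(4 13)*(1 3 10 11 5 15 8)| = |(1 3 10 11 5 15 8)(4 13)| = 14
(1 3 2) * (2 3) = (3)(1 2) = [0, 2, 1, 3]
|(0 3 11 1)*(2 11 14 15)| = |(0 3 14 15 2 11 1)| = 7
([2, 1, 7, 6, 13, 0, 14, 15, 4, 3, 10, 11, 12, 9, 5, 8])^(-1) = (0 5 14 6 3 9 13 4 8 15 7 2)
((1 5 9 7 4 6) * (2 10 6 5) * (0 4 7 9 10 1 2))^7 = ((0 4 5 10 6 2 1))^7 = (10)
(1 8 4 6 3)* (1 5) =(1 8 4 6 3 5) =[0, 8, 2, 5, 6, 1, 3, 7, 4]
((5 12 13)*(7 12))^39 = ((5 7 12 13))^39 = (5 13 12 7)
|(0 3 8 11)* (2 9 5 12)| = 4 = |(0 3 8 11)(2 9 5 12)|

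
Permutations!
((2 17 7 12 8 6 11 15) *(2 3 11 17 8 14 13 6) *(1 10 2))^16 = ((1 10 2 8)(3 11 15)(6 17 7 12 14 13))^16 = (3 11 15)(6 14 7)(12 17 13)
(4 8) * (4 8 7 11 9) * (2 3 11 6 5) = (2 3 11 9 4 7 6 5) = [0, 1, 3, 11, 7, 2, 5, 6, 8, 4, 10, 9]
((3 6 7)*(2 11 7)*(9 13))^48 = ((2 11 7 3 6)(9 13))^48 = (13)(2 3 11 6 7)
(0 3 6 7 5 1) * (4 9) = [3, 0, 2, 6, 9, 1, 7, 5, 8, 4] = (0 3 6 7 5 1)(4 9)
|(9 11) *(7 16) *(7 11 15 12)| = |(7 16 11 9 15 12)| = 6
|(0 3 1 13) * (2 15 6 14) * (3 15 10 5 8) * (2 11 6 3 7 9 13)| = 33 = |(0 15 3 1 2 10 5 8 7 9 13)(6 14 11)|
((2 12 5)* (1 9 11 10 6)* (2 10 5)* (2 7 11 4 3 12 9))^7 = (1 11 4 6 7 9 10 12 2 5 3)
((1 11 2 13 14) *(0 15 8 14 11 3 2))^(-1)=((0 15 8 14 1 3 2 13 11))^(-1)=(0 11 13 2 3 1 14 8 15)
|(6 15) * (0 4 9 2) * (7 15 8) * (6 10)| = 20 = |(0 4 9 2)(6 8 7 15 10)|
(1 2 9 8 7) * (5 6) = (1 2 9 8 7)(5 6) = [0, 2, 9, 3, 4, 6, 5, 1, 7, 8]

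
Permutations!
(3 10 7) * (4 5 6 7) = (3 10 4 5 6 7) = [0, 1, 2, 10, 5, 6, 7, 3, 8, 9, 4]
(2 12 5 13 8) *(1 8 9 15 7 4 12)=(1 8 2)(4 12 5 13 9 15 7)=[0, 8, 1, 3, 12, 13, 6, 4, 2, 15, 10, 11, 5, 9, 14, 7]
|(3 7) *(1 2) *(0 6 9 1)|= 10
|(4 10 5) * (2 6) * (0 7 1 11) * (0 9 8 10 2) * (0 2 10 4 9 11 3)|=20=|(11)(0 7 1 3)(2 6)(4 10 5 9 8)|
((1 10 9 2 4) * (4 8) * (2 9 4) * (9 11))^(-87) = (2 8)(9 11)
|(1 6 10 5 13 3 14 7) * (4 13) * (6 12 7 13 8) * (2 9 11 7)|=|(1 12 2 9 11 7)(3 14 13)(4 8 6 10 5)|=30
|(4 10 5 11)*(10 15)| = |(4 15 10 5 11)| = 5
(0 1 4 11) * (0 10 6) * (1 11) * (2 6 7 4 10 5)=(0 11 5 2 6)(1 10 7 4)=[11, 10, 6, 3, 1, 2, 0, 4, 8, 9, 7, 5]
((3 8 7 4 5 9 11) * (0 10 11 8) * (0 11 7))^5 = ((0 10 7 4 5 9 8)(3 11))^5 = (0 9 4 10 8 5 7)(3 11)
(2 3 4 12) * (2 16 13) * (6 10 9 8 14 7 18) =(2 3 4 12 16 13)(6 10 9 8 14 7 18) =[0, 1, 3, 4, 12, 5, 10, 18, 14, 8, 9, 11, 16, 2, 7, 15, 13, 17, 6]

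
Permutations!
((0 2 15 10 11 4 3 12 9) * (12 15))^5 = ((0 2 12 9)(3 15 10 11 4))^5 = (15)(0 2 12 9)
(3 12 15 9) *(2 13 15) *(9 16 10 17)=(2 13 15 16 10 17 9 3 12)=[0, 1, 13, 12, 4, 5, 6, 7, 8, 3, 17, 11, 2, 15, 14, 16, 10, 9]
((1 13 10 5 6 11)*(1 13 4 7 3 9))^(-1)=((1 4 7 3 9)(5 6 11 13 10))^(-1)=(1 9 3 7 4)(5 10 13 11 6)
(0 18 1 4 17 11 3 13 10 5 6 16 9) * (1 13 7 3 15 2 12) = [18, 4, 12, 7, 17, 6, 16, 3, 8, 0, 5, 15, 1, 10, 14, 2, 9, 11, 13] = (0 18 13 10 5 6 16 9)(1 4 17 11 15 2 12)(3 7)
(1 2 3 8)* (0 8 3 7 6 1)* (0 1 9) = (0 8 1 2 7 6 9) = [8, 2, 7, 3, 4, 5, 9, 6, 1, 0]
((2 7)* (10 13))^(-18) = (13)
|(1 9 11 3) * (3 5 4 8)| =7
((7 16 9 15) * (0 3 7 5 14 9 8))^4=(0 8 16 7 3)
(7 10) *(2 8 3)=(2 8 3)(7 10)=[0, 1, 8, 2, 4, 5, 6, 10, 3, 9, 7]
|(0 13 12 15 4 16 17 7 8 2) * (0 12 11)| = 24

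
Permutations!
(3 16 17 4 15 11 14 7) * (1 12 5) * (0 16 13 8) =[16, 12, 2, 13, 15, 1, 6, 3, 0, 9, 10, 14, 5, 8, 7, 11, 17, 4] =(0 16 17 4 15 11 14 7 3 13 8)(1 12 5)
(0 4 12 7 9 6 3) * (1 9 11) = (0 4 12 7 11 1 9 6 3) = [4, 9, 2, 0, 12, 5, 3, 11, 8, 6, 10, 1, 7]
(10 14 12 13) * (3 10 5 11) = (3 10 14 12 13 5 11) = [0, 1, 2, 10, 4, 11, 6, 7, 8, 9, 14, 3, 13, 5, 12]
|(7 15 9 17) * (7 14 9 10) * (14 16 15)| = 7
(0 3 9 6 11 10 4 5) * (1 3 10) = [10, 3, 2, 9, 5, 0, 11, 7, 8, 6, 4, 1] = (0 10 4 5)(1 3 9 6 11)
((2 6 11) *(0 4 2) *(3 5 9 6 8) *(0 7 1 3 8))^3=((0 4 2)(1 3 5 9 6 11 7))^3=(1 9 7 5 11 3 6)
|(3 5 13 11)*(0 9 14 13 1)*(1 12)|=9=|(0 9 14 13 11 3 5 12 1)|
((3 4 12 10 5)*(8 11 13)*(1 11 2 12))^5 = (1 12)(2 4)(3 8)(5 13)(10 11)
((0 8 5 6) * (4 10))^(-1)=((0 8 5 6)(4 10))^(-1)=(0 6 5 8)(4 10)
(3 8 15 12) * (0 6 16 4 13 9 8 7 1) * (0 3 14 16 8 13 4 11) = (0 6 8 15 12 14 16 11)(1 3 7)(9 13) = [6, 3, 2, 7, 4, 5, 8, 1, 15, 13, 10, 0, 14, 9, 16, 12, 11]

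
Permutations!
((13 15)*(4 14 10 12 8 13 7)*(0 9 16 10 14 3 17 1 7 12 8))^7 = ((0 9 16 10 8 13 15 12)(1 7 4 3 17))^7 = (0 12 15 13 8 10 16 9)(1 4 17 7 3)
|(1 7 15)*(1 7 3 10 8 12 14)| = |(1 3 10 8 12 14)(7 15)| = 6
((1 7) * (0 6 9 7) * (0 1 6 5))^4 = ((0 5)(6 9 7))^4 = (6 9 7)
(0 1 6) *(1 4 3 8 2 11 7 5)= (0 4 3 8 2 11 7 5 1 6)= [4, 6, 11, 8, 3, 1, 0, 5, 2, 9, 10, 7]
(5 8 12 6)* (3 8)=[0, 1, 2, 8, 4, 3, 5, 7, 12, 9, 10, 11, 6]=(3 8 12 6 5)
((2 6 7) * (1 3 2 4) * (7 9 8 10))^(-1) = ((1 3 2 6 9 8 10 7 4))^(-1) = (1 4 7 10 8 9 6 2 3)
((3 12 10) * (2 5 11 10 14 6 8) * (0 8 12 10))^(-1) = ((0 8 2 5 11)(3 10)(6 12 14))^(-1) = (0 11 5 2 8)(3 10)(6 14 12)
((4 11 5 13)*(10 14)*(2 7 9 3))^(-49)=((2 7 9 3)(4 11 5 13)(10 14))^(-49)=(2 3 9 7)(4 13 5 11)(10 14)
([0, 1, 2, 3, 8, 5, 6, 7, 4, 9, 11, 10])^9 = [0, 1, 2, 3, 8, 5, 6, 7, 4, 9, 11, 10]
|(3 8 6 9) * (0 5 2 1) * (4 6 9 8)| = |(0 5 2 1)(3 4 6 8 9)| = 20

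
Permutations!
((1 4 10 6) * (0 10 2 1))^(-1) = ((0 10 6)(1 4 2))^(-1) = (0 6 10)(1 2 4)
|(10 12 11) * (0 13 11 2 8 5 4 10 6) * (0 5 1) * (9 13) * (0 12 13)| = |(0 9)(1 12 2 8)(4 10 13 11 6 5)| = 12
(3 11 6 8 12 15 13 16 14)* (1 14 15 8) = [0, 14, 2, 11, 4, 5, 1, 7, 12, 9, 10, 6, 8, 16, 3, 13, 15] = (1 14 3 11 6)(8 12)(13 16 15)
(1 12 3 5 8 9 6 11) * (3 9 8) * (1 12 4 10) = [0, 4, 2, 5, 10, 3, 11, 7, 8, 6, 1, 12, 9] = (1 4 10)(3 5)(6 11 12 9)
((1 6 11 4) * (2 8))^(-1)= (1 4 11 6)(2 8)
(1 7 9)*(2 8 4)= [0, 7, 8, 3, 2, 5, 6, 9, 4, 1]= (1 7 9)(2 8 4)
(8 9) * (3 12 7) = (3 12 7)(8 9) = [0, 1, 2, 12, 4, 5, 6, 3, 9, 8, 10, 11, 7]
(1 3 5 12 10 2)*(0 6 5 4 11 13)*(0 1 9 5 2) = [6, 3, 9, 4, 11, 12, 2, 7, 8, 5, 0, 13, 10, 1] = (0 6 2 9 5 12 10)(1 3 4 11 13)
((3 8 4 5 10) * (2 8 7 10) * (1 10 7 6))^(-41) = ((1 10 3 6)(2 8 4 5))^(-41) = (1 6 3 10)(2 5 4 8)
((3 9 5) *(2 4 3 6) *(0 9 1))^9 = (0 9 5 6 2 4 3 1)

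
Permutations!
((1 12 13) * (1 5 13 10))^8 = (13)(1 10 12)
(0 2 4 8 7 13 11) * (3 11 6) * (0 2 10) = (0 10)(2 4 8 7 13 6 3 11) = [10, 1, 4, 11, 8, 5, 3, 13, 7, 9, 0, 2, 12, 6]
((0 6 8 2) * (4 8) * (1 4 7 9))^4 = (0 1)(2 9)(4 6)(7 8)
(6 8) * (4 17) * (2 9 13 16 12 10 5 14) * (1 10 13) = (1 10 5 14 2 9)(4 17)(6 8)(12 13 16) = [0, 10, 9, 3, 17, 14, 8, 7, 6, 1, 5, 11, 13, 16, 2, 15, 12, 4]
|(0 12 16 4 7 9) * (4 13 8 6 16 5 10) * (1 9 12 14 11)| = |(0 14 11 1 9)(4 7 12 5 10)(6 16 13 8)| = 20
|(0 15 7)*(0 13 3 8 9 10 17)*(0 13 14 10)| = |(0 15 7 14 10 17 13 3 8 9)| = 10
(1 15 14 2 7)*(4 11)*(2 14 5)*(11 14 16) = (1 15 5 2 7)(4 14 16 11) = [0, 15, 7, 3, 14, 2, 6, 1, 8, 9, 10, 4, 12, 13, 16, 5, 11]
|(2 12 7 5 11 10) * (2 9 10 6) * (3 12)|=14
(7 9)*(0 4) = (0 4)(7 9) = [4, 1, 2, 3, 0, 5, 6, 9, 8, 7]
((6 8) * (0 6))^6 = ((0 6 8))^6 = (8)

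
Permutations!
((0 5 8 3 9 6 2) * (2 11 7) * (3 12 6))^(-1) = ((0 5 8 12 6 11 7 2)(3 9))^(-1) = (0 2 7 11 6 12 8 5)(3 9)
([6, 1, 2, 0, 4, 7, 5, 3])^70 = (7)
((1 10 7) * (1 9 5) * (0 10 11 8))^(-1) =(0 8 11 1 5 9 7 10) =((0 10 7 9 5 1 11 8))^(-1)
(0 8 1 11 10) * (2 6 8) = (0 2 6 8 1 11 10) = [2, 11, 6, 3, 4, 5, 8, 7, 1, 9, 0, 10]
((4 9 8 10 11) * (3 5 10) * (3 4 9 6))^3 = (3 11 4 5 9 6 10 8) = ((3 5 10 11 9 8 4 6))^3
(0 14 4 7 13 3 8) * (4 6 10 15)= (0 14 6 10 15 4 7 13 3 8)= [14, 1, 2, 8, 7, 5, 10, 13, 0, 9, 15, 11, 12, 3, 6, 4]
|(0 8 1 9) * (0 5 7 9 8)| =6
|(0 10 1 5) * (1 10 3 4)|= 5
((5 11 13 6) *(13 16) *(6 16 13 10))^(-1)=(5 6 10 16 13 11)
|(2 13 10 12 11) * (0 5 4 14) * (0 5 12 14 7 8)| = 11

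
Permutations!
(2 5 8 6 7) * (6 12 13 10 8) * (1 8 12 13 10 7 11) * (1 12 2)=(1 8 13 7)(2 5 6 11 12 10)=[0, 8, 5, 3, 4, 6, 11, 1, 13, 9, 2, 12, 10, 7]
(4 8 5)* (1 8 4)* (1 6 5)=(1 8)(5 6)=[0, 8, 2, 3, 4, 6, 5, 7, 1]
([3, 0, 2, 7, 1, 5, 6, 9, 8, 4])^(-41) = (0 3 7 9 4 1)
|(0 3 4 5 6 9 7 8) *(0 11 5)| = 6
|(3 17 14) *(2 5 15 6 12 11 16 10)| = |(2 5 15 6 12 11 16 10)(3 17 14)| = 24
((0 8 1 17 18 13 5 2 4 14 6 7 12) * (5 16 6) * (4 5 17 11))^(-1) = ((0 8 1 11 4 14 17 18 13 16 6 7 12)(2 5))^(-1) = (0 12 7 6 16 13 18 17 14 4 11 1 8)(2 5)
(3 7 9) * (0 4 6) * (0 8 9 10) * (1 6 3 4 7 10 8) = (0 7 8 9 4 3 10)(1 6) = [7, 6, 2, 10, 3, 5, 1, 8, 9, 4, 0]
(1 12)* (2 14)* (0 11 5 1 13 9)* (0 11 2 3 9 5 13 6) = (0 2 14 3 9 11 13 5 1 12 6) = [2, 12, 14, 9, 4, 1, 0, 7, 8, 11, 10, 13, 6, 5, 3]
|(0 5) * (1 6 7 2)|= |(0 5)(1 6 7 2)|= 4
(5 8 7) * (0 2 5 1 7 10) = (0 2 5 8 10)(1 7) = [2, 7, 5, 3, 4, 8, 6, 1, 10, 9, 0]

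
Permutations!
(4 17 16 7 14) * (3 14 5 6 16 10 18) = [0, 1, 2, 14, 17, 6, 16, 5, 8, 9, 18, 11, 12, 13, 4, 15, 7, 10, 3] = (3 14 4 17 10 18)(5 6 16 7)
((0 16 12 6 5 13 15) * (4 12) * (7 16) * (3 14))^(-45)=(16)(3 14)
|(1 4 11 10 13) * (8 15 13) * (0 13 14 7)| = 10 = |(0 13 1 4 11 10 8 15 14 7)|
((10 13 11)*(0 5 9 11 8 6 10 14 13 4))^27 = ((0 5 9 11 14 13 8 6 10 4))^27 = (0 6 14 5 10 13 9 4 8 11)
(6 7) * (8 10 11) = (6 7)(8 10 11) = [0, 1, 2, 3, 4, 5, 7, 6, 10, 9, 11, 8]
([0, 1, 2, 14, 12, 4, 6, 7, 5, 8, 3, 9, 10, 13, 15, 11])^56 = (3 5 15 12 9)(4 11 10 8 14)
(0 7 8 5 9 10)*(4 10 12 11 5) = (0 7 8 4 10)(5 9 12 11) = [7, 1, 2, 3, 10, 9, 6, 8, 4, 12, 0, 5, 11]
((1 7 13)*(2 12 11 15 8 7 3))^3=((1 3 2 12 11 15 8 7 13))^3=(1 12 8)(2 15 13)(3 11 7)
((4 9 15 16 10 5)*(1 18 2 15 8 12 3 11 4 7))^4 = (1 16)(2 5)(3 8 4)(7 15)(9 11 12)(10 18)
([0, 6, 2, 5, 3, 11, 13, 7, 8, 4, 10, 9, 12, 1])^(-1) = [0, 13, 2, 4, 9, 3, 1, 7, 8, 11, 10, 5, 12, 6]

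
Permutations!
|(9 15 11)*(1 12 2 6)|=12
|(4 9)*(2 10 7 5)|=4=|(2 10 7 5)(4 9)|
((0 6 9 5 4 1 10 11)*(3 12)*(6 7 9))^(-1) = ((0 7 9 5 4 1 10 11)(3 12))^(-1) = (0 11 10 1 4 5 9 7)(3 12)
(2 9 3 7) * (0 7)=(0 7 2 9 3)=[7, 1, 9, 0, 4, 5, 6, 2, 8, 3]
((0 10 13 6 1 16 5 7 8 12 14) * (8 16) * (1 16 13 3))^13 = (0 14 12 8 1 3 10)(5 6 7 16 13)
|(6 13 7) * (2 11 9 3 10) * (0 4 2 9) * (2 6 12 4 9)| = 30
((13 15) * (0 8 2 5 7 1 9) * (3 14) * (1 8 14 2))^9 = (13 15)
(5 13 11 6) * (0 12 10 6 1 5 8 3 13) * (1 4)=(0 12 10 6 8 3 13 11 4 1 5)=[12, 5, 2, 13, 1, 0, 8, 7, 3, 9, 6, 4, 10, 11]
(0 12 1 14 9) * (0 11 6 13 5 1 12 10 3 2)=[10, 14, 0, 2, 4, 1, 13, 7, 8, 11, 3, 6, 12, 5, 9]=(0 10 3 2)(1 14 9 11 6 13 5)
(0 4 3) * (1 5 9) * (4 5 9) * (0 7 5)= (1 9)(3 7 5 4)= [0, 9, 2, 7, 3, 4, 6, 5, 8, 1]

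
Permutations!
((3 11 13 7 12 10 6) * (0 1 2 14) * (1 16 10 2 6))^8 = ((0 16 10 1 6 3 11 13 7 12 2 14))^8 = (0 7 6)(1 14 13)(2 11 10)(3 16 12)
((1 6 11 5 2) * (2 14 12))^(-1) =((1 6 11 5 14 12 2))^(-1) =(1 2 12 14 5 11 6)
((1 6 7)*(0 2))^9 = ((0 2)(1 6 7))^9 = (7)(0 2)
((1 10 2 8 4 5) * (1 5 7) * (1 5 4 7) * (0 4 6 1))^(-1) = (0 4)(1 6 5 7 8 2 10)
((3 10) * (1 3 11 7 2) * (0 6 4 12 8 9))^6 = ((0 6 4 12 8 9)(1 3 10 11 7 2))^6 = (12)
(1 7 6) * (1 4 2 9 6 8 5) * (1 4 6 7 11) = [0, 11, 9, 3, 2, 4, 6, 8, 5, 7, 10, 1] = (1 11)(2 9 7 8 5 4)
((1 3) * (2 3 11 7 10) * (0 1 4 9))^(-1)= (0 9 4 3 2 10 7 11 1)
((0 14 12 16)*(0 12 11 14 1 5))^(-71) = (0 1 5)(11 14)(12 16)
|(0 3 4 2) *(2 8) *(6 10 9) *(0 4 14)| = |(0 3 14)(2 4 8)(6 10 9)| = 3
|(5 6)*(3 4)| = 2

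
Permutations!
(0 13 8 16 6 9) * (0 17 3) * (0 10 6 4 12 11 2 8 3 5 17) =(0 13 3 10 6 9)(2 8 16 4 12 11)(5 17) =[13, 1, 8, 10, 12, 17, 9, 7, 16, 0, 6, 2, 11, 3, 14, 15, 4, 5]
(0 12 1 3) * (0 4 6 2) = (0 12 1 3 4 6 2) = [12, 3, 0, 4, 6, 5, 2, 7, 8, 9, 10, 11, 1]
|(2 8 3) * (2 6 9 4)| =6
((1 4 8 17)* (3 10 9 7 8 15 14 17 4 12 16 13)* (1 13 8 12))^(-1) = ((3 10 9 7 12 16 8 4 15 14 17 13))^(-1) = (3 13 17 14 15 4 8 16 12 7 9 10)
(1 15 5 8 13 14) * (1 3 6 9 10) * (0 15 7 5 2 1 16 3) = (0 15 2 1 7 5 8 13 14)(3 6 9 10 16) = [15, 7, 1, 6, 4, 8, 9, 5, 13, 10, 16, 11, 12, 14, 0, 2, 3]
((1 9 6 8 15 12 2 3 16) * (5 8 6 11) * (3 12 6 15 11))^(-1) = ((1 9 3 16)(2 12)(5 8 11)(6 15))^(-1) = (1 16 3 9)(2 12)(5 11 8)(6 15)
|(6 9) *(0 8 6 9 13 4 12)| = 6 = |(0 8 6 13 4 12)|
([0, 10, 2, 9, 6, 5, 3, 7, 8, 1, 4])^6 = [0, 1, 2, 3, 4, 5, 6, 7, 8, 9, 10]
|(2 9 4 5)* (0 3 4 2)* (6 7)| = |(0 3 4 5)(2 9)(6 7)| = 4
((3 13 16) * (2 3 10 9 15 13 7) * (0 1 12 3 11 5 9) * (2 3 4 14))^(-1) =(0 10 16 13 15 9 5 11 2 14 4 12 1)(3 7)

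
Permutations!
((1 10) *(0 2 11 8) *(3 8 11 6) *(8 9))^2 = (11)(0 6 9)(2 3 8)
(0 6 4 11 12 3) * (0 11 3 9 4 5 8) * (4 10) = (0 6 5 8)(3 11 12 9 10 4) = [6, 1, 2, 11, 3, 8, 5, 7, 0, 10, 4, 12, 9]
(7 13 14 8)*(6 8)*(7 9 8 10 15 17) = (6 10 15 17 7 13 14)(8 9) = [0, 1, 2, 3, 4, 5, 10, 13, 9, 8, 15, 11, 12, 14, 6, 17, 16, 7]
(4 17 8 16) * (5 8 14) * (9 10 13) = [0, 1, 2, 3, 17, 8, 6, 7, 16, 10, 13, 11, 12, 9, 5, 15, 4, 14] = (4 17 14 5 8 16)(9 10 13)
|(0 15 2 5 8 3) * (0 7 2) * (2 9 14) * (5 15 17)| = 10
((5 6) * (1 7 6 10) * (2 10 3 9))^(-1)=((1 7 6 5 3 9 2 10))^(-1)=(1 10 2 9 3 5 6 7)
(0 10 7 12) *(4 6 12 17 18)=(0 10 7 17 18 4 6 12)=[10, 1, 2, 3, 6, 5, 12, 17, 8, 9, 7, 11, 0, 13, 14, 15, 16, 18, 4]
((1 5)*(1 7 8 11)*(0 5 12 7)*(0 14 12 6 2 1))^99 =(0 5 14 12 7 8 11)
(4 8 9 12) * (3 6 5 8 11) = (3 6 5 8 9 12 4 11) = [0, 1, 2, 6, 11, 8, 5, 7, 9, 12, 10, 3, 4]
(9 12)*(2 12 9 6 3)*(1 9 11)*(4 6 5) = (1 9 11)(2 12 5 4 6 3) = [0, 9, 12, 2, 6, 4, 3, 7, 8, 11, 10, 1, 5]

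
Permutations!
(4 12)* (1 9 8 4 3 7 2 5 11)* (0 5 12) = [5, 9, 12, 7, 0, 11, 6, 2, 4, 8, 10, 1, 3] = (0 5 11 1 9 8 4)(2 12 3 7)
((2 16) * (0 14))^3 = ((0 14)(2 16))^3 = (0 14)(2 16)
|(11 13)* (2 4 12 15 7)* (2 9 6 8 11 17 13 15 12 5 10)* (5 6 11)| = 12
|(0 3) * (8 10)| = |(0 3)(8 10)| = 2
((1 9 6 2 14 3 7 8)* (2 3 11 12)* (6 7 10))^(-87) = ((1 9 7 8)(2 14 11 12)(3 10 6))^(-87) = (1 9 7 8)(2 14 11 12)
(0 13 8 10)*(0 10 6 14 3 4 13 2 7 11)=(0 2 7 11)(3 4 13 8 6 14)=[2, 1, 7, 4, 13, 5, 14, 11, 6, 9, 10, 0, 12, 8, 3]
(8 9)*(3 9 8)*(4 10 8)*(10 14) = (3 9)(4 14 10 8) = [0, 1, 2, 9, 14, 5, 6, 7, 4, 3, 8, 11, 12, 13, 10]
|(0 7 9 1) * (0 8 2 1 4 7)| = 3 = |(1 8 2)(4 7 9)|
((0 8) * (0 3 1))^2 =((0 8 3 1))^2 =(0 3)(1 8)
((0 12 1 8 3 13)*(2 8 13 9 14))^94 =(0 1)(2 14 9 3 8)(12 13)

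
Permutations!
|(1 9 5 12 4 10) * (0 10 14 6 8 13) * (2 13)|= |(0 10 1 9 5 12 4 14 6 8 2 13)|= 12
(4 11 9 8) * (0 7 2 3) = (0 7 2 3)(4 11 9 8) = [7, 1, 3, 0, 11, 5, 6, 2, 4, 8, 10, 9]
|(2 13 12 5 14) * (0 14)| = |(0 14 2 13 12 5)| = 6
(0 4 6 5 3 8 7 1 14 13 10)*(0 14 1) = (0 4 6 5 3 8 7)(10 14 13) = [4, 1, 2, 8, 6, 3, 5, 0, 7, 9, 14, 11, 12, 10, 13]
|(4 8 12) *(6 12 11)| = |(4 8 11 6 12)| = 5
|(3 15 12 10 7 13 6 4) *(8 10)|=9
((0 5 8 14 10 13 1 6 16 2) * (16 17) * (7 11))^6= (0 1 5 6 8 17 14 16 10 2 13)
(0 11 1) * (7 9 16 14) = (0 11 1)(7 9 16 14) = [11, 0, 2, 3, 4, 5, 6, 9, 8, 16, 10, 1, 12, 13, 7, 15, 14]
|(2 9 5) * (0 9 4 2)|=6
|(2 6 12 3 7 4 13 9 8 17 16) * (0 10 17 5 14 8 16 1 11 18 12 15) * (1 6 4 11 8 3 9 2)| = 165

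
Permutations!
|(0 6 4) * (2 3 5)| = 3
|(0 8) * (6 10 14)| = |(0 8)(6 10 14)| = 6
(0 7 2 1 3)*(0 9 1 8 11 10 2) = (0 7)(1 3 9)(2 8 11 10) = [7, 3, 8, 9, 4, 5, 6, 0, 11, 1, 2, 10]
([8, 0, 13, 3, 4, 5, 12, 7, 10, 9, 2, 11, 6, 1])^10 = [13, 2, 8, 3, 4, 5, 6, 7, 1, 9, 0, 11, 12, 10]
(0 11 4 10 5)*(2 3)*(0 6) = (0 11 4 10 5 6)(2 3) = [11, 1, 3, 2, 10, 6, 0, 7, 8, 9, 5, 4]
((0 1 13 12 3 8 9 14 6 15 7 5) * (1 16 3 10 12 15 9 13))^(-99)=(0 15 3 5 13 16 7 8)(10 12)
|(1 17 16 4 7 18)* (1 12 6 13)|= |(1 17 16 4 7 18 12 6 13)|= 9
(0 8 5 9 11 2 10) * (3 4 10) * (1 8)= (0 1 8 5 9 11 2 3 4 10)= [1, 8, 3, 4, 10, 9, 6, 7, 5, 11, 0, 2]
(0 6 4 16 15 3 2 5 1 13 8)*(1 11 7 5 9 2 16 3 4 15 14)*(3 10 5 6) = (0 3 16 14 1 13 8)(2 9)(4 10 5 11 7 6 15) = [3, 13, 9, 16, 10, 11, 15, 6, 0, 2, 5, 7, 12, 8, 1, 4, 14]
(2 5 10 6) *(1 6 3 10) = (1 6 2 5)(3 10) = [0, 6, 5, 10, 4, 1, 2, 7, 8, 9, 3]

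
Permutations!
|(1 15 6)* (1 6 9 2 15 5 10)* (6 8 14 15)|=6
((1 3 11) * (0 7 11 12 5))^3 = (0 1 5 11 12 7 3)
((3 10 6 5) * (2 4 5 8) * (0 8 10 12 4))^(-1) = ((0 8 2)(3 12 4 5)(6 10))^(-1) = (0 2 8)(3 5 4 12)(6 10)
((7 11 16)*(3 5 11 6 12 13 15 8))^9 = (3 8 15 13 12 6 7 16 11 5)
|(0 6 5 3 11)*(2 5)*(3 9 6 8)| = 4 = |(0 8 3 11)(2 5 9 6)|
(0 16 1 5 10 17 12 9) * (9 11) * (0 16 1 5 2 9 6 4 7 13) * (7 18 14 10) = (0 1 2 9 16 5 7 13)(4 18 14 10 17 12 11 6) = [1, 2, 9, 3, 18, 7, 4, 13, 8, 16, 17, 6, 11, 0, 10, 15, 5, 12, 14]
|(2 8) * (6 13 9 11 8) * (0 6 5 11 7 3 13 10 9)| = 28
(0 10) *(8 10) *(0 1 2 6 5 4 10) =(0 8)(1 2 6 5 4 10) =[8, 2, 6, 3, 10, 4, 5, 7, 0, 9, 1]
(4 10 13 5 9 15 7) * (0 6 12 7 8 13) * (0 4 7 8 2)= [6, 1, 0, 3, 10, 9, 12, 7, 13, 15, 4, 11, 8, 5, 14, 2]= (0 6 12 8 13 5 9 15 2)(4 10)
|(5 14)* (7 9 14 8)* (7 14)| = 6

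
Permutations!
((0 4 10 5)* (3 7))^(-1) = ((0 4 10 5)(3 7))^(-1) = (0 5 10 4)(3 7)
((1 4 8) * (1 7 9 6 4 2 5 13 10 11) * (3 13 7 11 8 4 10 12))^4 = (1 9 11 7 8 5 10 2 6)(3 13 12)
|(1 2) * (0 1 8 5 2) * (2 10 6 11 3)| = 14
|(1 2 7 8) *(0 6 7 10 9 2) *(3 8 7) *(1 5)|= 6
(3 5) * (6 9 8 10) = (3 5)(6 9 8 10) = [0, 1, 2, 5, 4, 3, 9, 7, 10, 8, 6]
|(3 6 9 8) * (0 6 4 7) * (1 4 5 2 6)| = 12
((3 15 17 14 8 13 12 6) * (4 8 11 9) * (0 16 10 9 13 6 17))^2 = ((0 16 10 9 4 8 6 3 15)(11 13 12 17 14))^2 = (0 10 4 6 15 16 9 8 3)(11 12 14 13 17)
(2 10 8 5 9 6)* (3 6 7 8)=(2 10 3 6)(5 9 7 8)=[0, 1, 10, 6, 4, 9, 2, 8, 5, 7, 3]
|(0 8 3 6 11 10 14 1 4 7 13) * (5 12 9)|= 33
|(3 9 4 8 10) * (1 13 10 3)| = 12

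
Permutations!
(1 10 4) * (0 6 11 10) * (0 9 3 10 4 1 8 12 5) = (0 6 11 4 8 12 5)(1 9 3 10) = [6, 9, 2, 10, 8, 0, 11, 7, 12, 3, 1, 4, 5]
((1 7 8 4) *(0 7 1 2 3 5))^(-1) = (0 5 3 2 4 8 7)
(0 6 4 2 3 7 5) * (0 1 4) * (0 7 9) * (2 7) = (0 6 2 3 9)(1 4 7 5) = [6, 4, 3, 9, 7, 1, 2, 5, 8, 0]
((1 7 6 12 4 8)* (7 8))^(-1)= (1 8)(4 12 6 7)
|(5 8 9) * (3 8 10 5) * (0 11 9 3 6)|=|(0 11 9 6)(3 8)(5 10)|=4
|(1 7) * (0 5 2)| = |(0 5 2)(1 7)| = 6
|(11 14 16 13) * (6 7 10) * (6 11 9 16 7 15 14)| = 6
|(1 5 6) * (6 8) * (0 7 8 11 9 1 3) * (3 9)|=9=|(0 7 8 6 9 1 5 11 3)|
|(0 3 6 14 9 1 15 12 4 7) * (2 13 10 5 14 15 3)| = 14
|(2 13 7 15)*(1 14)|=|(1 14)(2 13 7 15)|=4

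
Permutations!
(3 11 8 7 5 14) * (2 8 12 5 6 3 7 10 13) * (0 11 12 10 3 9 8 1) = (0 11 10 13 2 1)(3 12 5 14 7 6 9 8) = [11, 0, 1, 12, 4, 14, 9, 6, 3, 8, 13, 10, 5, 2, 7]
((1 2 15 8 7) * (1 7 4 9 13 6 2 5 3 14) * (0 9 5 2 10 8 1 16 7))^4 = ((0 9 13 6 10 8 4 5 3 14 16 7)(1 2 15))^4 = (0 10 3)(1 2 15)(4 16 13)(5 7 6)(8 14 9)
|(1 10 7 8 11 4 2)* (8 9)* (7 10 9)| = |(1 9 8 11 4 2)| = 6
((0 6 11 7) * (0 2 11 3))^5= (0 3 6)(2 7 11)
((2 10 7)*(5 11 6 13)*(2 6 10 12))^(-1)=(2 12)(5 13 6 7 10 11)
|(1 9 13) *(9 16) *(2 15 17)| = 12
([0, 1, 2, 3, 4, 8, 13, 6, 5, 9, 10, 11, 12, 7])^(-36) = [0, 1, 2, 3, 4, 5, 6, 7, 8, 9, 10, 11, 12, 13]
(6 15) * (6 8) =(6 15 8) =[0, 1, 2, 3, 4, 5, 15, 7, 6, 9, 10, 11, 12, 13, 14, 8]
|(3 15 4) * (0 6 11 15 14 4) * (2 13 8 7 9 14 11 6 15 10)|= 10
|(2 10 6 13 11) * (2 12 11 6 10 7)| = 2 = |(2 7)(6 13)(11 12)|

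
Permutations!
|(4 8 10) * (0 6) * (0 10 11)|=6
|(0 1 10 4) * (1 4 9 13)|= |(0 4)(1 10 9 13)|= 4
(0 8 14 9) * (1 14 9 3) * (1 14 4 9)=(0 8 1 4 9)(3 14)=[8, 4, 2, 14, 9, 5, 6, 7, 1, 0, 10, 11, 12, 13, 3]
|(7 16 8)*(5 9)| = 6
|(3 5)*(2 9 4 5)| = |(2 9 4 5 3)| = 5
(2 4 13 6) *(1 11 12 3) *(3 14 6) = (1 11 12 14 6 2 4 13 3) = [0, 11, 4, 1, 13, 5, 2, 7, 8, 9, 10, 12, 14, 3, 6]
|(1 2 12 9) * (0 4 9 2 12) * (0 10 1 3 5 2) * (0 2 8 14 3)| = 12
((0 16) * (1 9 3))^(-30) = (16)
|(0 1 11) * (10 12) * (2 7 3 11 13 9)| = 8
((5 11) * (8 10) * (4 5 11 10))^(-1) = ((11)(4 5 10 8))^(-1) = (11)(4 8 10 5)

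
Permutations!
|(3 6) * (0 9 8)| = |(0 9 8)(3 6)| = 6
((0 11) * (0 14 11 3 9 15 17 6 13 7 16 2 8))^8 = (0 16 6 9 8 7 17 3 2 13 15)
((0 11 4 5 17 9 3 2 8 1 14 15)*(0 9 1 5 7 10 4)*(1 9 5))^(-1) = (0 11)(1 8 2 3 9 17 5 15 14)(4 10 7)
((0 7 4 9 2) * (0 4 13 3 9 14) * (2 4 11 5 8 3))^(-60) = ((0 7 13 2 11 5 8 3 9 4 14))^(-60) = (0 8 7 3 13 9 2 4 11 14 5)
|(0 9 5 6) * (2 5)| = |(0 9 2 5 6)| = 5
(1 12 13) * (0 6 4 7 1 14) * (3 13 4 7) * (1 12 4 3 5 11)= (0 6 7 12 3 13 14)(1 4 5 11)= [6, 4, 2, 13, 5, 11, 7, 12, 8, 9, 10, 1, 3, 14, 0]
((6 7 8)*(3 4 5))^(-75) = (8)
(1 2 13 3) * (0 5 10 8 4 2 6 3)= (0 5 10 8 4 2 13)(1 6 3)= [5, 6, 13, 1, 2, 10, 3, 7, 4, 9, 8, 11, 12, 0]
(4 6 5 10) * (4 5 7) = (4 6 7)(5 10) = [0, 1, 2, 3, 6, 10, 7, 4, 8, 9, 5]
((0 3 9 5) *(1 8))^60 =((0 3 9 5)(1 8))^60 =(9)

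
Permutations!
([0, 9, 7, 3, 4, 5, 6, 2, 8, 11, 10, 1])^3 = (11)(2 7)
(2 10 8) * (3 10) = (2 3 10 8) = [0, 1, 3, 10, 4, 5, 6, 7, 2, 9, 8]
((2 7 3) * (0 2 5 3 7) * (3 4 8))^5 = (0 2)(3 5 4 8)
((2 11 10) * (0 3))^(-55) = ((0 3)(2 11 10))^(-55) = (0 3)(2 10 11)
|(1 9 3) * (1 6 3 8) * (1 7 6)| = 6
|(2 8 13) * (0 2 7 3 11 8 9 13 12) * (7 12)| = 20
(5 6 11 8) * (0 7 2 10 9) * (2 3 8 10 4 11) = (0 7 3 8 5 6 2 4 11 10 9) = [7, 1, 4, 8, 11, 6, 2, 3, 5, 0, 9, 10]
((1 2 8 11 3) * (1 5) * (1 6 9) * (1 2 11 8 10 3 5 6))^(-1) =(1 5 11)(2 9 6 3 10)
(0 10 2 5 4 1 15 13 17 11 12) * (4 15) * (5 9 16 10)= (0 5 15 13 17 11 12)(1 4)(2 9 16 10)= [5, 4, 9, 3, 1, 15, 6, 7, 8, 16, 2, 12, 0, 17, 14, 13, 10, 11]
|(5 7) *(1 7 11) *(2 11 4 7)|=|(1 2 11)(4 7 5)|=3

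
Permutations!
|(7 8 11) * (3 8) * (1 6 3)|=6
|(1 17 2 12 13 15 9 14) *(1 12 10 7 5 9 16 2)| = 10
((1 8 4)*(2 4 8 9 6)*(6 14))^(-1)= (1 4 2 6 14 9)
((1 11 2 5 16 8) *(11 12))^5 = (1 16 2 12 8 5 11)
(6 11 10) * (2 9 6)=(2 9 6 11 10)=[0, 1, 9, 3, 4, 5, 11, 7, 8, 6, 2, 10]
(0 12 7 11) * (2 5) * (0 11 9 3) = (0 12 7 9 3)(2 5) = [12, 1, 5, 0, 4, 2, 6, 9, 8, 3, 10, 11, 7]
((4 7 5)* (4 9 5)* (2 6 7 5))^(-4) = (2 7 5)(4 9 6)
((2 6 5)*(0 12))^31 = (0 12)(2 6 5)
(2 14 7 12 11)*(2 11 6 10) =[0, 1, 14, 3, 4, 5, 10, 12, 8, 9, 2, 11, 6, 13, 7] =(2 14 7 12 6 10)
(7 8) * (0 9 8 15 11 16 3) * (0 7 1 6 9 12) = (0 12)(1 6 9 8)(3 7 15 11 16) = [12, 6, 2, 7, 4, 5, 9, 15, 1, 8, 10, 16, 0, 13, 14, 11, 3]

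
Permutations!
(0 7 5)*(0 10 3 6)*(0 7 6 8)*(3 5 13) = (0 6 7 13 3 8)(5 10) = [6, 1, 2, 8, 4, 10, 7, 13, 0, 9, 5, 11, 12, 3]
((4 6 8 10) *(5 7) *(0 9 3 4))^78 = ((0 9 3 4 6 8 10)(5 7))^78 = (0 9 3 4 6 8 10)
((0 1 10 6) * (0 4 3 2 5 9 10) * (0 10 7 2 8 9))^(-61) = (0 3 5 4 2 6 7 10 9 1 8)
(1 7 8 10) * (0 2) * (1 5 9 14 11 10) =(0 2)(1 7 8)(5 9 14 11 10) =[2, 7, 0, 3, 4, 9, 6, 8, 1, 14, 5, 10, 12, 13, 11]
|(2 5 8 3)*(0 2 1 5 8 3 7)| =12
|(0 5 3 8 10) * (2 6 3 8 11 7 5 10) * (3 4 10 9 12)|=12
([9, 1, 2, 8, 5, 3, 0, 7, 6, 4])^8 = (0 9 4 5 3 8 6)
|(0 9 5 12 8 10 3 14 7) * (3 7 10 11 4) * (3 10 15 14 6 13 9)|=|(0 3 6 13 9 5 12 8 11 4 10 7)(14 15)|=12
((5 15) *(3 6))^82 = (15)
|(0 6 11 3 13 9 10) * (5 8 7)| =|(0 6 11 3 13 9 10)(5 8 7)| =21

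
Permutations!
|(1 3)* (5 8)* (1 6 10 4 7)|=|(1 3 6 10 4 7)(5 8)|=6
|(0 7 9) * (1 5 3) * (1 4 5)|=|(0 7 9)(3 4 5)|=3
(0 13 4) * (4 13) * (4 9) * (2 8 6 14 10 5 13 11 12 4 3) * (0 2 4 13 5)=(0 9 3 4 2 8 6 14 10)(11 12 13)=[9, 1, 8, 4, 2, 5, 14, 7, 6, 3, 0, 12, 13, 11, 10]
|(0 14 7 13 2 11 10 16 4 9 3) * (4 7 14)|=12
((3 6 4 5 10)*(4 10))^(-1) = ((3 6 10)(4 5))^(-1) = (3 10 6)(4 5)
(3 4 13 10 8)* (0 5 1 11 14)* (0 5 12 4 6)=[12, 11, 2, 6, 13, 1, 0, 7, 3, 9, 8, 14, 4, 10, 5]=(0 12 4 13 10 8 3 6)(1 11 14 5)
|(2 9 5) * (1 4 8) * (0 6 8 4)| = |(0 6 8 1)(2 9 5)| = 12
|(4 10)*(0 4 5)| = 4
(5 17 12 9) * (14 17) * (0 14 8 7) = [14, 1, 2, 3, 4, 8, 6, 0, 7, 5, 10, 11, 9, 13, 17, 15, 16, 12] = (0 14 17 12 9 5 8 7)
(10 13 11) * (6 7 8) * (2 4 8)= [0, 1, 4, 3, 8, 5, 7, 2, 6, 9, 13, 10, 12, 11]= (2 4 8 6 7)(10 13 11)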